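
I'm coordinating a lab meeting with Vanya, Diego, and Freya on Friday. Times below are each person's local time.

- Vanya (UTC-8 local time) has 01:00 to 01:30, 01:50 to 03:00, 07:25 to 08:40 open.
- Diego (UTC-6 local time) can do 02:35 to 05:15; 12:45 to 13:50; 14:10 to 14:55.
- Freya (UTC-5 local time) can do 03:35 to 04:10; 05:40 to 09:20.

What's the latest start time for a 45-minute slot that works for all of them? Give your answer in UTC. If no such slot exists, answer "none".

Vanya in UTC: 09:00-09:30, 09:50-11:00, 15:25-16:40 (add 8h to convert from UTC-8).
Diego in UTC: 08:35-11:15, 18:45-19:50, 20:10-20:55 (add 6h to convert from UTC-6).
Freya in UTC: 08:35-09:10, 10:40-14:20 (add 5h to convert from UTC-5).
Vanya ∩ Diego: 09:00-09:30, 09:50-11:00.
Vanya ∩ Diego ∩ Freya: 09:00-09:10, 10:40-11:00.
No common window is at least 45 minutes long.

none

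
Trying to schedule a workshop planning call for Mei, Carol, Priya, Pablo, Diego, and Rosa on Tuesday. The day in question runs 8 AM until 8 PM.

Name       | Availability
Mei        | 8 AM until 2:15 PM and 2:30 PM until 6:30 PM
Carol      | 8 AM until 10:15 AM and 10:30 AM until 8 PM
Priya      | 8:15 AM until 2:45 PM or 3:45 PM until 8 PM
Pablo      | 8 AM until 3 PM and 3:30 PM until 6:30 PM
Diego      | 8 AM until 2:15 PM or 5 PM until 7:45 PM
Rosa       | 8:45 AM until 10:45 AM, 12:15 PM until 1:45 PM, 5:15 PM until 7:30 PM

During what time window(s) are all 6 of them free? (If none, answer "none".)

Mei ∩ Carol: 08:00-10:15, 10:30-14:15, 14:30-18:30.
Mei ∩ Carol ∩ Priya: 08:15-10:15, 10:30-14:15, 14:30-14:45, 15:45-18:30.
Mei ∩ Carol ∩ Priya ∩ Pablo: 08:15-10:15, 10:30-14:15, 14:30-14:45, 15:45-18:30.
Mei ∩ Carol ∩ Priya ∩ Pablo ∩ Diego: 08:15-10:15, 10:30-14:15, 17:00-18:30.
Mei ∩ Carol ∩ Priya ∩ Pablo ∩ Diego ∩ Rosa: 08:45-10:15, 10:30-10:45, 12:15-13:45, 17:15-18:30.
So the common availability across everyone is 08:45-10:15, 10:30-10:45, 12:15-13:45, 17:15-18:30.

08:45-10:15, 10:30-10:45, 12:15-13:45, 17:15-18:30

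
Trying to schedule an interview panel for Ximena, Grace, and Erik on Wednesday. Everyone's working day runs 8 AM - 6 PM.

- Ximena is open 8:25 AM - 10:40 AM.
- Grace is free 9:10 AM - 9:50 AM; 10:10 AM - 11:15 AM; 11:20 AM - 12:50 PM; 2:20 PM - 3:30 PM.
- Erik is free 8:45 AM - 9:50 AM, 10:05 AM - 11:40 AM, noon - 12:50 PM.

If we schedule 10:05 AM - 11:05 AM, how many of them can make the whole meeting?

1

Erik can make the full 10:05-11:05 slot — that's 1.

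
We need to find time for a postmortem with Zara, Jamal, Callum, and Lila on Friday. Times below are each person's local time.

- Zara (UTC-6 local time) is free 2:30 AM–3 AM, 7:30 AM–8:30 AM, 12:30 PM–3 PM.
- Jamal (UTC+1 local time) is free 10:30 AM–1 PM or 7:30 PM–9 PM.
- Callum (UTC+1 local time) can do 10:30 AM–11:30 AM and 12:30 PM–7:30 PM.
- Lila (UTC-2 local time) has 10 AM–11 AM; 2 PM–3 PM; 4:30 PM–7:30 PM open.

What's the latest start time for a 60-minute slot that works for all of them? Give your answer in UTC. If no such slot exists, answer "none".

Zara in UTC: 08:30-09:00, 13:30-14:30, 18:30-21:00 (add 6h to convert from UTC-6).
Jamal in UTC: 09:30-12:00, 18:30-20:00 (subtract 1h to convert from UTC+1).
Callum in UTC: 09:30-10:30, 11:30-18:30 (subtract 1h to convert from UTC+1).
Lila in UTC: 12:00-13:00, 16:00-17:00, 18:30-21:30 (add 2h to convert from UTC-2).
Zara ∩ Jamal: 18:30-20:00.
Zara ∩ Jamal ∩ Callum: ∅.
Zara ∩ Jamal ∩ Callum ∩ Lila: ∅.
There is no time when everyone is free.
No common window is at least 60 minutes long.

none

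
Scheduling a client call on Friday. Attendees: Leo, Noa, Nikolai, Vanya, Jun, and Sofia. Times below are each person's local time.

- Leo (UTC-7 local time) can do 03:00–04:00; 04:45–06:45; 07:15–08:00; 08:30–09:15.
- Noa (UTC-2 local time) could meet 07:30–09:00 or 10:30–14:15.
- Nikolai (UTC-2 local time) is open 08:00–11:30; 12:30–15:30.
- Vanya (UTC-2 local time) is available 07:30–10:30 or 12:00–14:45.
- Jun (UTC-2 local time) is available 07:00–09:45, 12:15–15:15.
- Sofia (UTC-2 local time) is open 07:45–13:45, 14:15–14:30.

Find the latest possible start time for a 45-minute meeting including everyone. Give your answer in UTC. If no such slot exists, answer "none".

Leo in UTC: 10:00-11:00, 11:45-13:45, 14:15-15:00, 15:30-16:15 (add 7h to convert from UTC-7).
Noa in UTC: 09:30-11:00, 12:30-16:15 (add 2h to convert from UTC-2).
Nikolai in UTC: 10:00-13:30, 14:30-17:30 (add 2h to convert from UTC-2).
Vanya in UTC: 09:30-12:30, 14:00-16:45 (add 2h to convert from UTC-2).
Jun in UTC: 09:00-11:45, 14:15-17:15 (add 2h to convert from UTC-2).
Sofia in UTC: 09:45-15:45, 16:15-16:30 (add 2h to convert from UTC-2).
Leo ∩ Noa: 10:00-11:00, 12:30-13:45, 14:15-15:00, 15:30-16:15.
Leo ∩ Noa ∩ Nikolai: 10:00-11:00, 12:30-13:30, 14:30-15:00, 15:30-16:15.
Leo ∩ Noa ∩ Nikolai ∩ Vanya: 10:00-11:00, 14:30-15:00, 15:30-16:15.
Leo ∩ Noa ∩ Nikolai ∩ Vanya ∩ Jun: 10:00-11:00, 14:30-15:00, 15:30-16:15.
Leo ∩ Noa ∩ Nikolai ∩ Vanya ∩ Jun ∩ Sofia: 10:00-11:00, 14:30-15:00, 15:30-15:45.
Those are the intersection windows.
The last common window of at least 45 minutes is 10:00-11:00; a 45-minute meeting can start as late as 10:15 and still end by 11:00.

10:15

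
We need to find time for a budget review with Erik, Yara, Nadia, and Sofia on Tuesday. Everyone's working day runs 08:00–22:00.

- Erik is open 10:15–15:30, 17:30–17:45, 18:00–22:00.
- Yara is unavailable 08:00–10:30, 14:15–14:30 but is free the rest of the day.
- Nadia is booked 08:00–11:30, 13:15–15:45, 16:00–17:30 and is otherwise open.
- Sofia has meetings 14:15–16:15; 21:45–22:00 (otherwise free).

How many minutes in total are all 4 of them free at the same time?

Erik free: 10:15-15:30, 17:30-17:45, 18:00-22:00.
Yara free: 10:30-14:15, 14:30-22:00 (invert busy blocks within the working day).
Nadia free: 11:30-13:15, 15:45-16:00, 17:30-22:00 (invert busy blocks within the working day).
Sofia free: 08:00-14:15, 16:15-21:45 (invert busy blocks within the working day).
Erik ∩ Yara: 10:30-14:15, 14:30-15:30, 17:30-17:45, 18:00-22:00.
Erik ∩ Yara ∩ Nadia: 11:30-13:15, 17:30-17:45, 18:00-22:00.
Erik ∩ Yara ∩ Nadia ∩ Sofia: 11:30-13:15, 17:30-17:45, 18:00-21:45.
Those are the intersection windows.
Summing the common windows: 105 + 15 + 225 = 345 minutes.

345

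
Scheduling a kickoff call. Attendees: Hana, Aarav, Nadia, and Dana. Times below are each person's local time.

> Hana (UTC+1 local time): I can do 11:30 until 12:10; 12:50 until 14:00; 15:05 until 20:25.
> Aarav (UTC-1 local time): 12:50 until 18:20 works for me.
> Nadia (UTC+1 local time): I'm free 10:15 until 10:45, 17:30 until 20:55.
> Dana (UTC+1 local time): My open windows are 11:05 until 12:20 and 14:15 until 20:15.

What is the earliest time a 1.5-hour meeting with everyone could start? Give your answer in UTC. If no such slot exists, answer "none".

16:30

Hana in UTC: 10:30-11:10, 11:50-13:00, 14:05-19:25 (subtract 1h to convert from UTC+1).
Aarav in UTC: 13:50-19:20 (add 1h to convert from UTC-1).
Nadia in UTC: 09:15-09:45, 16:30-19:55 (subtract 1h to convert from UTC+1).
Dana in UTC: 10:05-11:20, 13:15-19:15 (subtract 1h to convert from UTC+1).
Hana ∩ Aarav: 14:05-19:20.
Hana ∩ Aarav ∩ Nadia: 16:30-19:20.
Hana ∩ Aarav ∩ Nadia ∩ Dana: 16:30-19:15.
The first common window of at least 90 minutes is 16:30-19:15, so the earliest start is 16:30.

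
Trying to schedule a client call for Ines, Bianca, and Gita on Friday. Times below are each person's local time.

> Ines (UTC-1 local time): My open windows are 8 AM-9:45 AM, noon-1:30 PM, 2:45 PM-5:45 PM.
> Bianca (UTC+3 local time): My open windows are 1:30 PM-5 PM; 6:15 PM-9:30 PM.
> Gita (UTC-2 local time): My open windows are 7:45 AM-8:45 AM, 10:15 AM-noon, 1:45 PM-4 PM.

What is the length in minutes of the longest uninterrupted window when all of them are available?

135

Ines in UTC: 09:00-10:45, 13:00-14:30, 15:45-18:45 (add 1h to convert from UTC-1).
Bianca in UTC: 10:30-14:00, 15:15-18:30 (subtract 3h to convert from UTC+3).
Gita in UTC: 09:45-10:45, 12:15-14:00, 15:45-18:00 (add 2h to convert from UTC-2).
Ines ∩ Bianca: 10:30-10:45, 13:00-14:00, 15:45-18:30.
Ines ∩ Bianca ∩ Gita: 10:30-10:45, 13:00-14:00, 15:45-18:00.
The longest is 15:45-18:00 at 135 minutes.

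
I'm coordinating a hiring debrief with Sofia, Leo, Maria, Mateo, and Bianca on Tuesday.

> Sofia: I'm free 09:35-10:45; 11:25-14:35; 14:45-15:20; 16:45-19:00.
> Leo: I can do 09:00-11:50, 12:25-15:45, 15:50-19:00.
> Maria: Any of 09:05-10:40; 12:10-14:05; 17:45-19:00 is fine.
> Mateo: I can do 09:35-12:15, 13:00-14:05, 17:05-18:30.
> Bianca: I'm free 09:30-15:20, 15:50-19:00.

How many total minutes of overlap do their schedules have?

Sofia ∩ Leo: 09:35-10:45, 11:25-11:50, 12:25-14:35, 14:45-15:20, 16:45-19:00.
Sofia ∩ Leo ∩ Maria: 09:35-10:40, 12:25-14:05, 17:45-19:00.
Sofia ∩ Leo ∩ Maria ∩ Mateo: 09:35-10:40, 13:00-14:05, 17:45-18:30.
Sofia ∩ Leo ∩ Maria ∩ Mateo ∩ Bianca: 09:35-10:40, 13:00-14:05, 17:45-18:30.
Summing the common windows: 65 + 65 + 45 = 175 minutes.

175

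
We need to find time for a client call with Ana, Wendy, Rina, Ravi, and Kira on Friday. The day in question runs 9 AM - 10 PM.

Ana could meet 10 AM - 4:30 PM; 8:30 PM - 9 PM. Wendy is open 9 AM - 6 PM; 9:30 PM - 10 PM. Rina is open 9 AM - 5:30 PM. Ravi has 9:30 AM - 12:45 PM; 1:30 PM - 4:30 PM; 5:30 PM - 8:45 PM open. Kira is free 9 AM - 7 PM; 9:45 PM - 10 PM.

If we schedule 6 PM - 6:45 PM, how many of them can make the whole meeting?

2

Ravi and Kira can make the full 18:00-18:45 slot — that's 2.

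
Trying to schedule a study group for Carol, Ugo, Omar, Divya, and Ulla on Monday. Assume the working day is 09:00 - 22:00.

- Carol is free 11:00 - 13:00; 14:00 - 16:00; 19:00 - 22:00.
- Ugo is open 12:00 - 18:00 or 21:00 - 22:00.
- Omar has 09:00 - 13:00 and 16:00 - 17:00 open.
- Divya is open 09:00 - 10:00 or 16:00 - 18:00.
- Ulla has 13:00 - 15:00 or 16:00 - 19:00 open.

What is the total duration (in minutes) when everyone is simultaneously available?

0

Carol ∩ Ugo: 12:00-13:00, 14:00-16:00, 21:00-22:00.
Carol ∩ Ugo ∩ Omar: 12:00-13:00.
Carol ∩ Ugo ∩ Omar ∩ Divya: ∅.
Carol ∩ Ugo ∩ Omar ∩ Divya ∩ Ulla: ∅.
There is no time when everyone is free.
There is no common window, so the total is 0 minutes.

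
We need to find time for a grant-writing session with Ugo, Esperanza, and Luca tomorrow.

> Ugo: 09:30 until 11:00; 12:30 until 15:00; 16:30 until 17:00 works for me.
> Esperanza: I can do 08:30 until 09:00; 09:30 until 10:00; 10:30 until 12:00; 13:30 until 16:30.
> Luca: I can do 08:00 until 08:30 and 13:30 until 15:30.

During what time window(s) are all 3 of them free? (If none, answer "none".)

Ugo ∩ Esperanza: 09:30-10:00, 10:30-11:00, 13:30-15:00.
Ugo ∩ Esperanza ∩ Luca: 13:30-15:00.

13:30-15:00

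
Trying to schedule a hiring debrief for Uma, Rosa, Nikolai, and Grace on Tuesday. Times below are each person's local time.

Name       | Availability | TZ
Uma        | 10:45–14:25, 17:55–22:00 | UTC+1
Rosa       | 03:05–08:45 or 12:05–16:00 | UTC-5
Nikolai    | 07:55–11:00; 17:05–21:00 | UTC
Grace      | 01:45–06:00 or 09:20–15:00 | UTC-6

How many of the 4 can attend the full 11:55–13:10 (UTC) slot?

2

Uma in UTC: 09:45-13:25, 16:55-21:00 (subtract 1h to convert from UTC+1).
Rosa in UTC: 08:05-13:45, 17:05-21:00 (add 5h to convert from UTC-5).
Nikolai in UTC: 07:55-11:00, 17:05-21:00.
Grace in UTC: 07:45-12:00, 15:20-21:00 (add 6h to convert from UTC-6).
Uma and Rosa can make the full 11:55-13:10 slot — that's 2.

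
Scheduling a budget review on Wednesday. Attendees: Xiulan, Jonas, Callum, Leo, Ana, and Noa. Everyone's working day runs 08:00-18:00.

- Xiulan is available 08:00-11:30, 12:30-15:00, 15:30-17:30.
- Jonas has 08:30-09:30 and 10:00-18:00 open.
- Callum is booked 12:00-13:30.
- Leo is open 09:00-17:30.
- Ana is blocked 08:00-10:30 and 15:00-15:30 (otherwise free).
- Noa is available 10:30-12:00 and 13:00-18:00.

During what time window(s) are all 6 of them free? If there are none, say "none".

10:30-11:30, 13:30-15:00, 15:30-17:30

Xiulan free: 08:00-11:30, 12:30-15:00, 15:30-17:30.
Jonas free: 08:30-09:30, 10:00-18:00.
Callum free: 08:00-12:00, 13:30-18:00 (invert busy blocks within the working day).
Leo free: 09:00-17:30.
Ana free: 10:30-15:00, 15:30-18:00 (invert busy blocks within the working day).
Noa free: 10:30-12:00, 13:00-18:00.
Xiulan ∩ Jonas: 08:30-09:30, 10:00-11:30, 12:30-15:00, 15:30-17:30.
Xiulan ∩ Jonas ∩ Callum: 08:30-09:30, 10:00-11:30, 13:30-15:00, 15:30-17:30.
Xiulan ∩ Jonas ∩ Callum ∩ Leo: 09:00-09:30, 10:00-11:30, 13:30-15:00, 15:30-17:30.
Xiulan ∩ Jonas ∩ Callum ∩ Leo ∩ Ana: 10:30-11:30, 13:30-15:00, 15:30-17:30.
Xiulan ∩ Jonas ∩ Callum ∩ Leo ∩ Ana ∩ Noa: 10:30-11:30, 13:30-15:00, 15:30-17:30.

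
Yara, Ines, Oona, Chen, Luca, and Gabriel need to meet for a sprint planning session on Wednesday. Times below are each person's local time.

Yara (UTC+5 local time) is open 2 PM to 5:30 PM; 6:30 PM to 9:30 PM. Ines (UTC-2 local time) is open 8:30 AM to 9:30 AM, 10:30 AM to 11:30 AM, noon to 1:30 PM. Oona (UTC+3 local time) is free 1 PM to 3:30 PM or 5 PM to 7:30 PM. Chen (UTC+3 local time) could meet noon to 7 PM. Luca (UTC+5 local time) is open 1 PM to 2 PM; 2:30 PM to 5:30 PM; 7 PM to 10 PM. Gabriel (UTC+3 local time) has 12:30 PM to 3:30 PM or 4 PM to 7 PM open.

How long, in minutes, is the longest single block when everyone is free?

90

Yara in UTC: 09:00-12:30, 13:30-16:30 (subtract 5h to convert from UTC+5).
Ines in UTC: 10:30-11:30, 12:30-13:30, 14:00-15:30 (add 2h to convert from UTC-2).
Oona in UTC: 10:00-12:30, 14:00-16:30 (subtract 3h to convert from UTC+3).
Chen in UTC: 09:00-16:00 (subtract 3h to convert from UTC+3).
Luca in UTC: 08:00-09:00, 09:30-12:30, 14:00-17:00 (subtract 5h to convert from UTC+5).
Gabriel in UTC: 09:30-12:30, 13:00-16:00 (subtract 3h to convert from UTC+3).
Yara ∩ Ines: 10:30-11:30, 14:00-15:30.
Yara ∩ Ines ∩ Oona: 10:30-11:30, 14:00-15:30.
Yara ∩ Ines ∩ Oona ∩ Chen: 10:30-11:30, 14:00-15:30.
Yara ∩ Ines ∩ Oona ∩ Chen ∩ Luca: 10:30-11:30, 14:00-15:30.
Yara ∩ Ines ∩ Oona ∩ Chen ∩ Luca ∩ Gabriel: 10:30-11:30, 14:00-15:30.
The longest is 14:00-15:30 at 90 minutes.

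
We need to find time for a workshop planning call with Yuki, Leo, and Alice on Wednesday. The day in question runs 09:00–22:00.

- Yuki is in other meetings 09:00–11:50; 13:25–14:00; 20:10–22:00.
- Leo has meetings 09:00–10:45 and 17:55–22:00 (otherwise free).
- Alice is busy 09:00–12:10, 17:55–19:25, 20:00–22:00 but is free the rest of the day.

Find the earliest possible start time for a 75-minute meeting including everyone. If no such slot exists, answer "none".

12:10

Yuki free: 11:50-13:25, 14:00-20:10 (invert busy blocks within the working day).
Leo free: 10:45-17:55 (invert busy blocks within the working day).
Alice free: 12:10-17:55, 19:25-20:00 (invert busy blocks within the working day).
Yuki ∩ Leo: 11:50-13:25, 14:00-17:55.
Yuki ∩ Leo ∩ Alice: 12:10-13:25, 14:00-17:55.
The first common window of at least 75 minutes is 12:10-13:25, so the earliest start is 12:10.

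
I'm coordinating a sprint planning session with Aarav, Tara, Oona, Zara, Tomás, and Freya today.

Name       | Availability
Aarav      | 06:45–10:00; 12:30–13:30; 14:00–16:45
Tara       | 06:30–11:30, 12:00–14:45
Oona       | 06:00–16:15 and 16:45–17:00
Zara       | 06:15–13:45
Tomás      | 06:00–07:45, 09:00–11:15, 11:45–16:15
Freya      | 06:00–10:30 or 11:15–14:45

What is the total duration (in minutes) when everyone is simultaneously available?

Aarav ∩ Tara: 06:45-10:00, 12:30-13:30, 14:00-14:45.
Aarav ∩ Tara ∩ Oona: 06:45-10:00, 12:30-13:30, 14:00-14:45.
Aarav ∩ Tara ∩ Oona ∩ Zara: 06:45-10:00, 12:30-13:30.
Aarav ∩ Tara ∩ Oona ∩ Zara ∩ Tomás: 06:45-07:45, 09:00-10:00, 12:30-13:30.
Aarav ∩ Tara ∩ Oona ∩ Zara ∩ Tomás ∩ Freya: 06:45-07:45, 09:00-10:00, 12:30-13:30.
Summing the common windows: 60 + 60 + 60 = 180 minutes.

180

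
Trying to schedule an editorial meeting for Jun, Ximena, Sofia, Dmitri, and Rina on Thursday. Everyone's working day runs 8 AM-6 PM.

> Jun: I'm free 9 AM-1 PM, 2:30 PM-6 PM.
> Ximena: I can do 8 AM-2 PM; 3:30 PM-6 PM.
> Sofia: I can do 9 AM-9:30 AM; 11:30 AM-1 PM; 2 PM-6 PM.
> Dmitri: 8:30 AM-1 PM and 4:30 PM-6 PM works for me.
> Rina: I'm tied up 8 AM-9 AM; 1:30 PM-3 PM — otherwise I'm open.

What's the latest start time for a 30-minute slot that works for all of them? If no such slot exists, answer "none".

Jun free: 09:00-13:00, 14:30-18:00.
Ximena free: 08:00-14:00, 15:30-18:00.
Sofia free: 09:00-09:30, 11:30-13:00, 14:00-18:00.
Dmitri free: 08:30-13:00, 16:30-18:00.
Rina free: 09:00-13:30, 15:00-18:00 (invert busy blocks within the working day).
Jun ∩ Ximena: 09:00-13:00, 15:30-18:00.
Jun ∩ Ximena ∩ Sofia: 09:00-09:30, 11:30-13:00, 15:30-18:00.
Jun ∩ Ximena ∩ Sofia ∩ Dmitri: 09:00-09:30, 11:30-13:00, 16:30-18:00.
Jun ∩ Ximena ∩ Sofia ∩ Dmitri ∩ Rina: 09:00-09:30, 11:30-13:00, 16:30-18:00.
The last common window of at least 30 minutes is 16:30-18:00; a 30-minute meeting can start as late as 17:30 and still end by 18:00.

17:30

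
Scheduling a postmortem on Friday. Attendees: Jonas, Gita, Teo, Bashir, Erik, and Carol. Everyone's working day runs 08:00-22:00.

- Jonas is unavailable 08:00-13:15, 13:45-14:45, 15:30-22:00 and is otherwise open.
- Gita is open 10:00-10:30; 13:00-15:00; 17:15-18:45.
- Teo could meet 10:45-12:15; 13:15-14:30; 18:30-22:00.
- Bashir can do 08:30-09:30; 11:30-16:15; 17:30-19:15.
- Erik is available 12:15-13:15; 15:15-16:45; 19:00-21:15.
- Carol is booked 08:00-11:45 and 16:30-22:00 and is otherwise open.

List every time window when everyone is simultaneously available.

none

Jonas free: 13:15-13:45, 14:45-15:30 (invert busy blocks within the working day).
Gita free: 10:00-10:30, 13:00-15:00, 17:15-18:45.
Teo free: 10:45-12:15, 13:15-14:30, 18:30-22:00.
Bashir free: 08:30-09:30, 11:30-16:15, 17:30-19:15.
Erik free: 12:15-13:15, 15:15-16:45, 19:00-21:15.
Carol free: 11:45-16:30 (invert busy blocks within the working day).
Jonas ∩ Gita: 13:15-13:45, 14:45-15:00.
Jonas ∩ Gita ∩ Teo: 13:15-13:45.
Jonas ∩ Gita ∩ Teo ∩ Bashir: 13:15-13:45.
Jonas ∩ Gita ∩ Teo ∩ Bashir ∩ Erik: ∅.
Jonas ∩ Gita ∩ Teo ∩ Bashir ∩ Erik ∩ Carol: ∅.
There is no time when everyone is free.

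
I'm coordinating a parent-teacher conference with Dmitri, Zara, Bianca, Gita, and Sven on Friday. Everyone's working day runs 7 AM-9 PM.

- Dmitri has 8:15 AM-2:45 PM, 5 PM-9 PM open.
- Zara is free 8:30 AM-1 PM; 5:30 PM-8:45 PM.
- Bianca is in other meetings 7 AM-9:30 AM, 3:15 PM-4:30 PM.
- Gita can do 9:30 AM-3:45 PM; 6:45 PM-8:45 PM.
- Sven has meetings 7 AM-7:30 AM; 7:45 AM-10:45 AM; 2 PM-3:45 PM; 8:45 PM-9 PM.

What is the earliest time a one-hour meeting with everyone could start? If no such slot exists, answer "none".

10:45

Dmitri free: 08:15-14:45, 17:00-21:00.
Zara free: 08:30-13:00, 17:30-20:45.
Bianca free: 09:30-15:15, 16:30-21:00 (invert busy blocks within the working day).
Gita free: 09:30-15:45, 18:45-20:45.
Sven free: 07:30-07:45, 10:45-14:00, 15:45-20:45 (invert busy blocks within the working day).
Dmitri ∩ Zara: 08:30-13:00, 17:30-20:45.
Dmitri ∩ Zara ∩ Bianca: 09:30-13:00, 17:30-20:45.
Dmitri ∩ Zara ∩ Bianca ∩ Gita: 09:30-13:00, 18:45-20:45.
Dmitri ∩ Zara ∩ Bianca ∩ Gita ∩ Sven: 10:45-13:00, 18:45-20:45.
The first common window of at least 60 minutes is 10:45-13:00, so the earliest start is 10:45.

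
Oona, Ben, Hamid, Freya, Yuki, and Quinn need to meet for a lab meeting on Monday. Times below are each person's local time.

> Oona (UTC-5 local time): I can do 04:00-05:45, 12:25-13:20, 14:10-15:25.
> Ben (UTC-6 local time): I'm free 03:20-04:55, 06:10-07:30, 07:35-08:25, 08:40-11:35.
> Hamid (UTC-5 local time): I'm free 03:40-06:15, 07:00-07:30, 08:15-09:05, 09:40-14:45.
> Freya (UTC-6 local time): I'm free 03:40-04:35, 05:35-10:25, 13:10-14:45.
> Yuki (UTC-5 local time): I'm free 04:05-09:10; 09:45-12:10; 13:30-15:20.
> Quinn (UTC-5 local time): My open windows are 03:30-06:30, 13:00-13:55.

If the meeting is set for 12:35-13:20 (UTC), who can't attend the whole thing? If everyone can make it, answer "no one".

Oona in UTC: 09:00-10:45, 17:25-18:20, 19:10-20:25 (add 5h to convert from UTC-5).
Ben in UTC: 09:20-10:55, 12:10-13:30, 13:35-14:25, 14:40-17:35 (add 6h to convert from UTC-6).
Hamid in UTC: 08:40-11:15, 12:00-12:30, 13:15-14:05, 14:40-19:45 (add 5h to convert from UTC-5).
Freya in UTC: 09:40-10:35, 11:35-16:25, 19:10-20:45 (add 6h to convert from UTC-6).
Yuki in UTC: 09:05-14:10, 14:45-17:10, 18:30-20:20 (add 5h to convert from UTC-5).
Quinn in UTC: 08:30-11:30, 18:00-18:55 (add 5h to convert from UTC-5).
Oona: not fully free for 12:35-13:20. Ben: free for 12:35-13:20. Hamid: not fully free for 12:35-13:20. Freya: free for 12:35-13:20. Yuki: free for 12:35-13:20. Quinn: not fully free for 12:35-13:20.

Hamid, Oona, Quinn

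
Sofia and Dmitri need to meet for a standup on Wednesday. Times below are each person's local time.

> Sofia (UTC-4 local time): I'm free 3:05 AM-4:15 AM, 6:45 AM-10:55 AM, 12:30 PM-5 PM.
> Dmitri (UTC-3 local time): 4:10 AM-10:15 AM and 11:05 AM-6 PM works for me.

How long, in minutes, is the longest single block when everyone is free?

270

Sofia in UTC: 07:05-08:15, 10:45-14:55, 16:30-21:00 (add 4h to convert from UTC-4).
Dmitri in UTC: 07:10-13:15, 14:05-21:00 (add 3h to convert from UTC-3).
Sofia ∩ Dmitri: 07:10-08:15, 10:45-13:15, 14:05-14:55, 16:30-21:00.
The longest is 16:30-21:00 at 270 minutes.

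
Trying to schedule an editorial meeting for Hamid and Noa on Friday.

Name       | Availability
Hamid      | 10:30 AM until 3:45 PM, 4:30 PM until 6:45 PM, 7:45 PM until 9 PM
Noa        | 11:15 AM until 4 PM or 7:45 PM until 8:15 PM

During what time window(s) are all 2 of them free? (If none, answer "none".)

11:15-15:45, 19:45-20:15

Hamid ∩ Noa: 11:15-15:45, 19:45-20:15.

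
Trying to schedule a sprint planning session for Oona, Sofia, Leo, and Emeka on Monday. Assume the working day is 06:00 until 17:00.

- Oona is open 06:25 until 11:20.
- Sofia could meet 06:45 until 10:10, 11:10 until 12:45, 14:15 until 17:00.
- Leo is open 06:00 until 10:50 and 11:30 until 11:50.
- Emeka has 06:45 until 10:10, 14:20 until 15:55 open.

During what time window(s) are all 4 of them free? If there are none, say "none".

06:45-10:10

Oona ∩ Sofia: 06:45-10:10, 11:10-11:20.
Oona ∩ Sofia ∩ Leo: 06:45-10:10.
Oona ∩ Sofia ∩ Leo ∩ Emeka: 06:45-10:10.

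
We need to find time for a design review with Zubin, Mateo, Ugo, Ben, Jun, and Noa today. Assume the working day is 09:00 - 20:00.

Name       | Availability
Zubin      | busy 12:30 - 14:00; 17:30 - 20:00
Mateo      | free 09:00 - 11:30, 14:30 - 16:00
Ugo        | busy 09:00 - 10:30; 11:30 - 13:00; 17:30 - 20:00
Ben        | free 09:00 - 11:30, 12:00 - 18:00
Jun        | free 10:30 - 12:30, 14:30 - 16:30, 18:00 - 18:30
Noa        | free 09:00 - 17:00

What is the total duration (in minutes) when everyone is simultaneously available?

150

Zubin free: 09:00-12:30, 14:00-17:30 (invert busy blocks within the working day).
Mateo free: 09:00-11:30, 14:30-16:00.
Ugo free: 10:30-11:30, 13:00-17:30 (invert busy blocks within the working day).
Ben free: 09:00-11:30, 12:00-18:00.
Jun free: 10:30-12:30, 14:30-16:30, 18:00-18:30.
Noa free: 09:00-17:00.
Zubin ∩ Mateo: 09:00-11:30, 14:30-16:00.
Zubin ∩ Mateo ∩ Ugo: 10:30-11:30, 14:30-16:00.
Zubin ∩ Mateo ∩ Ugo ∩ Ben: 10:30-11:30, 14:30-16:00.
Zubin ∩ Mateo ∩ Ugo ∩ Ben ∩ Jun: 10:30-11:30, 14:30-16:00.
Zubin ∩ Mateo ∩ Ugo ∩ Ben ∩ Jun ∩ Noa: 10:30-11:30, 14:30-16:00.
So the common availability across everyone is 10:30-11:30, 14:30-16:00.
Summing the common windows: 60 + 90 = 150 minutes.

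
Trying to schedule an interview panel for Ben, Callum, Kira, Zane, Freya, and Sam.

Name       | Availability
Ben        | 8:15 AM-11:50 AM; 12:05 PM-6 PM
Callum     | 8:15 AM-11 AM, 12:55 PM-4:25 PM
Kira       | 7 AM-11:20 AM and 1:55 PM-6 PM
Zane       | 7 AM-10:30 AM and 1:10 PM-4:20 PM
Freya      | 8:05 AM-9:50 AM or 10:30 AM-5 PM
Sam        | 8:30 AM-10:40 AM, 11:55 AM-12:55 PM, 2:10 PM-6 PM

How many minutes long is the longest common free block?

130

Ben ∩ Callum: 08:15-11:00, 12:55-16:25.
Ben ∩ Callum ∩ Kira: 08:15-11:00, 13:55-16:25.
Ben ∩ Callum ∩ Kira ∩ Zane: 08:15-10:30, 13:55-16:20.
Ben ∩ Callum ∩ Kira ∩ Zane ∩ Freya: 08:15-09:50, 13:55-16:20.
Ben ∩ Callum ∩ Kira ∩ Zane ∩ Freya ∩ Sam: 08:30-09:50, 14:10-16:20.
Those are the intersection windows.
The longest is 14:10-16:20 at 130 minutes.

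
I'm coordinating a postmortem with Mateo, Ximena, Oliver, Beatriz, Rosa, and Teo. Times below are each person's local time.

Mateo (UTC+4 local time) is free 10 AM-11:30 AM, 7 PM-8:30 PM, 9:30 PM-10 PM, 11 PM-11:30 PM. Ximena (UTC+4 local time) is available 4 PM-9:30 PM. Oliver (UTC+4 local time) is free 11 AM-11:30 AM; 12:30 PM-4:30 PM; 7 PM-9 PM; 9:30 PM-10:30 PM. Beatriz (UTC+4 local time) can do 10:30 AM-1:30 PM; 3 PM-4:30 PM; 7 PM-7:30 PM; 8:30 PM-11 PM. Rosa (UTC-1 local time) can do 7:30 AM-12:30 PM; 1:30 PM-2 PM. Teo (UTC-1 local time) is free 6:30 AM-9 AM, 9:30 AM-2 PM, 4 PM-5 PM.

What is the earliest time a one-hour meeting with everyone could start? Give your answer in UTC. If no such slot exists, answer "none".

none

Mateo in UTC: 06:00-07:30, 15:00-16:30, 17:30-18:00, 19:00-19:30 (subtract 4h to convert from UTC+4).
Ximena in UTC: 12:00-17:30 (subtract 4h to convert from UTC+4).
Oliver in UTC: 07:00-07:30, 08:30-12:30, 15:00-17:00, 17:30-18:30 (subtract 4h to convert from UTC+4).
Beatriz in UTC: 06:30-09:30, 11:00-12:30, 15:00-15:30, 16:30-19:00 (subtract 4h to convert from UTC+4).
Rosa in UTC: 08:30-13:30, 14:30-15:00 (add 1h to convert from UTC-1).
Teo in UTC: 07:30-10:00, 10:30-15:00, 17:00-18:00 (add 1h to convert from UTC-1).
Mateo ∩ Ximena: 15:00-16:30.
Mateo ∩ Ximena ∩ Oliver: 15:00-16:30.
Mateo ∩ Ximena ∩ Oliver ∩ Beatriz: 15:00-15:30.
Mateo ∩ Ximena ∩ Oliver ∩ Beatriz ∩ Rosa: ∅.
Mateo ∩ Ximena ∩ Oliver ∩ Beatriz ∩ Rosa ∩ Teo: ∅.
There is no time when everyone is free.
No common window is at least 60 minutes long.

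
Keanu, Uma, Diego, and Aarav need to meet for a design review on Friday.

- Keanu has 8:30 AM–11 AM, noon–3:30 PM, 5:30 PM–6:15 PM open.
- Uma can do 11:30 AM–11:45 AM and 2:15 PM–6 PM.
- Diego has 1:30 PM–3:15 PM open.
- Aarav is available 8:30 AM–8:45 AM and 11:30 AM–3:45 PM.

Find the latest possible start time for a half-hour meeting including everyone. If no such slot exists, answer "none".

14:45

Keanu ∩ Uma: 14:15-15:30, 17:30-18:00.
Keanu ∩ Uma ∩ Diego: 14:15-15:15.
Keanu ∩ Uma ∩ Diego ∩ Aarav: 14:15-15:15.
Those are the intersection windows.
The last common window of at least 30 minutes is 14:15-15:15; a 30-minute meeting can start as late as 14:45 and still end by 15:15.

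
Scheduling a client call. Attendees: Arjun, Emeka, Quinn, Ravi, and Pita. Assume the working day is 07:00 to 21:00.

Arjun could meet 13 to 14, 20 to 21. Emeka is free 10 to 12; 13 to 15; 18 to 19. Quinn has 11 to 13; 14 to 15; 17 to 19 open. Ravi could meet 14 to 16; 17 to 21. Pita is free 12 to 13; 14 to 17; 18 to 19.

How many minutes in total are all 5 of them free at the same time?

Arjun ∩ Emeka: 13:00-14:00.
Arjun ∩ Emeka ∩ Quinn: ∅.
Arjun ∩ Emeka ∩ Quinn ∩ Ravi: ∅.
Arjun ∩ Emeka ∩ Quinn ∩ Ravi ∩ Pita: ∅.
There is no time when everyone is free.
There is no common window, so the total is 0 minutes.

0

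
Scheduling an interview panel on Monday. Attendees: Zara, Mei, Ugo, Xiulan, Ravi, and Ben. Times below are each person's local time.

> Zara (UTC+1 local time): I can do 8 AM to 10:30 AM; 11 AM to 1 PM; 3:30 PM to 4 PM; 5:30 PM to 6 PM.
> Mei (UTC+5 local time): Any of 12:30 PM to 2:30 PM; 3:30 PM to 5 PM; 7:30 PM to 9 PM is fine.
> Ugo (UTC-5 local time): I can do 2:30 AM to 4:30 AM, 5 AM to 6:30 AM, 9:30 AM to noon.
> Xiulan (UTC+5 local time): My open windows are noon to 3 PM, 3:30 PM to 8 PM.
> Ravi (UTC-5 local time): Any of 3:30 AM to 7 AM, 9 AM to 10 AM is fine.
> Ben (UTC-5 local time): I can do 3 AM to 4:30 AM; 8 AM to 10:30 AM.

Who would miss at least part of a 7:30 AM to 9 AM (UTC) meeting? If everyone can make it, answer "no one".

Ben, Ravi

Zara in UTC: 07:00-09:30, 10:00-12:00, 14:30-15:00, 16:30-17:00 (subtract 1h to convert from UTC+1).
Mei in UTC: 07:30-09:30, 10:30-12:00, 14:30-16:00 (subtract 5h to convert from UTC+5).
Ugo in UTC: 07:30-09:30, 10:00-11:30, 14:30-17:00 (add 5h to convert from UTC-5).
Xiulan in UTC: 07:00-10:00, 10:30-15:00 (subtract 5h to convert from UTC+5).
Ravi in UTC: 08:30-12:00, 14:00-15:00 (add 5h to convert from UTC-5).
Ben in UTC: 08:00-09:30, 13:00-15:30 (add 5h to convert from UTC-5).
Zara: free for 07:30-09:00. Mei: free for 07:30-09:00. Ugo: free for 07:30-09:00. Xiulan: free for 07:30-09:00. Ravi: not fully free for 07:30-09:00. Ben: not fully free for 07:30-09:00.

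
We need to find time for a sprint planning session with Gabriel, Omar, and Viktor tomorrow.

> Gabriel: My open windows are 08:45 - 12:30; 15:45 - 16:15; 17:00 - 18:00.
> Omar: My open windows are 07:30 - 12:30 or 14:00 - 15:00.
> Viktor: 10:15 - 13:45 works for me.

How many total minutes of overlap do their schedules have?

135

Gabriel ∩ Omar: 08:45-12:30.
Gabriel ∩ Omar ∩ Viktor: 10:15-12:30.
Those are the intersection windows.
That's a single block of 135 minutes.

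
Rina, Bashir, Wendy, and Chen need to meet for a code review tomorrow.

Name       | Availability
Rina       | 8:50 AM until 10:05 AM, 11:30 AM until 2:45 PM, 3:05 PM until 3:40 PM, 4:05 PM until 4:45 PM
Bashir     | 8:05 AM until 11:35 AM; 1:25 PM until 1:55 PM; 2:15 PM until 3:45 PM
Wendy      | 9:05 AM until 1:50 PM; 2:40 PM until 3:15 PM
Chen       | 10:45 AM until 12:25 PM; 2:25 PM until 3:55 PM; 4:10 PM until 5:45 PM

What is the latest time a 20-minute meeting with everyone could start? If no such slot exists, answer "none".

none

Rina ∩ Bashir: 08:50-10:05, 11:30-11:35, 13:25-13:55, 14:15-14:45, 15:05-15:40.
Rina ∩ Bashir ∩ Wendy: 09:05-10:05, 11:30-11:35, 13:25-13:50, 14:40-14:45, 15:05-15:15.
Rina ∩ Bashir ∩ Wendy ∩ Chen: 11:30-11:35, 14:40-14:45, 15:05-15:15.
So the common availability across everyone is 11:30-11:35, 14:40-14:45, 15:05-15:15.
No common window is at least 20 minutes long.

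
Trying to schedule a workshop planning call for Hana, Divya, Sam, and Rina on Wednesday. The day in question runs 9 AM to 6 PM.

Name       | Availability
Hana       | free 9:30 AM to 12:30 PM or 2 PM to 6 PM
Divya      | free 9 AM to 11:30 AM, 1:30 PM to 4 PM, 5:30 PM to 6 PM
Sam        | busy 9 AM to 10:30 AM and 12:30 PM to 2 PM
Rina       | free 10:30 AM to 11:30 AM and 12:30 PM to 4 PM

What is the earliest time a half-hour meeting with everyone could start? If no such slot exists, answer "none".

Hana free: 09:30-12:30, 14:00-18:00.
Divya free: 09:00-11:30, 13:30-16:00, 17:30-18:00.
Sam free: 10:30-12:30, 14:00-18:00 (invert busy blocks within the working day).
Rina free: 10:30-11:30, 12:30-16:00.
Hana ∩ Divya: 09:30-11:30, 14:00-16:00, 17:30-18:00.
Hana ∩ Divya ∩ Sam: 10:30-11:30, 14:00-16:00, 17:30-18:00.
Hana ∩ Divya ∩ Sam ∩ Rina: 10:30-11:30, 14:00-16:00.
The first common window of at least 30 minutes is 10:30-11:30, so the earliest start is 10:30.

10:30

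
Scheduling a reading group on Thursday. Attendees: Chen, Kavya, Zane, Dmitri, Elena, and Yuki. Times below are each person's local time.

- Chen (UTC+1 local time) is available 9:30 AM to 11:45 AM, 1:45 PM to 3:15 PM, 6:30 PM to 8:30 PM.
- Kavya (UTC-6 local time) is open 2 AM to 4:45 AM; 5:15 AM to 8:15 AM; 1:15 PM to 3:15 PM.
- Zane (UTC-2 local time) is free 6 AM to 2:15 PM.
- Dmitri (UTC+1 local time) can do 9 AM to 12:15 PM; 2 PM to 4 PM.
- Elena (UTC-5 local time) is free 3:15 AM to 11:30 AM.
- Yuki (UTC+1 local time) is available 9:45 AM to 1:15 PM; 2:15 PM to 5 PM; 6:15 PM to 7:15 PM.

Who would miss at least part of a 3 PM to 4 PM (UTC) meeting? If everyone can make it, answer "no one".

Chen in UTC: 08:30-10:45, 12:45-14:15, 17:30-19:30 (subtract 1h to convert from UTC+1).
Kavya in UTC: 08:00-10:45, 11:15-14:15, 19:15-21:15 (add 6h to convert from UTC-6).
Zane in UTC: 08:00-16:15 (add 2h to convert from UTC-2).
Dmitri in UTC: 08:00-11:15, 13:00-15:00 (subtract 1h to convert from UTC+1).
Elena in UTC: 08:15-16:30 (add 5h to convert from UTC-5).
Yuki in UTC: 08:45-12:15, 13:15-16:00, 17:15-18:15 (subtract 1h to convert from UTC+1).
Chen: not fully free for 15:00-16:00. Kavya: not fully free for 15:00-16:00. Zane: free for 15:00-16:00. Dmitri: not fully free for 15:00-16:00. Elena: free for 15:00-16:00. Yuki: free for 15:00-16:00.

Chen, Dmitri, Kavya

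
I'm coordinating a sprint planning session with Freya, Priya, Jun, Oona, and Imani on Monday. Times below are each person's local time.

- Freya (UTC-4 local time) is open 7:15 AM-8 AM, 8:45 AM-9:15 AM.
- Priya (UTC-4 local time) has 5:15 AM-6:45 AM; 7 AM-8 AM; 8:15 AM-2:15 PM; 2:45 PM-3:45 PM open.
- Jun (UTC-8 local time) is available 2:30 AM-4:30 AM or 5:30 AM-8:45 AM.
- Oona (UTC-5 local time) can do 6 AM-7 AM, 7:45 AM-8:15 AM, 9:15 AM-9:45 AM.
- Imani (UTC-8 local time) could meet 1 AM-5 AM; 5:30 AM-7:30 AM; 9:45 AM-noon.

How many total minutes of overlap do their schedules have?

45

Freya in UTC: 11:15-12:00, 12:45-13:15 (add 4h to convert from UTC-4).
Priya in UTC: 09:15-10:45, 11:00-12:00, 12:15-18:15, 18:45-19:45 (add 4h to convert from UTC-4).
Jun in UTC: 10:30-12:30, 13:30-16:45 (add 8h to convert from UTC-8).
Oona in UTC: 11:00-12:00, 12:45-13:15, 14:15-14:45 (add 5h to convert from UTC-5).
Imani in UTC: 09:00-13:00, 13:30-15:30, 17:45-20:00 (add 8h to convert from UTC-8).
Freya ∩ Priya: 11:15-12:00, 12:45-13:15.
Freya ∩ Priya ∩ Jun: 11:15-12:00.
Freya ∩ Priya ∩ Jun ∩ Oona: 11:15-12:00.
Freya ∩ Priya ∩ Jun ∩ Oona ∩ Imani: 11:15-12:00.
Those are the intersection windows.
That's a single block of 45 minutes.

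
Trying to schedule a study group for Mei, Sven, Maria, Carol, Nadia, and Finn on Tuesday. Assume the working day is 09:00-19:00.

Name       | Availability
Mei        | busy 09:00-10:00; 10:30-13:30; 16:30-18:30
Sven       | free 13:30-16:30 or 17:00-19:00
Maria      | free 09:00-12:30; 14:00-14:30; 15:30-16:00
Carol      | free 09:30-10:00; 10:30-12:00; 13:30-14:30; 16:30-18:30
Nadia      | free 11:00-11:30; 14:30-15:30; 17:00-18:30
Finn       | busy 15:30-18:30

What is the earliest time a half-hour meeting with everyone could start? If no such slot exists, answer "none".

none

Mei free: 10:00-10:30, 13:30-16:30, 18:30-19:00 (invert busy blocks within the working day).
Sven free: 13:30-16:30, 17:00-19:00.
Maria free: 09:00-12:30, 14:00-14:30, 15:30-16:00.
Carol free: 09:30-10:00, 10:30-12:00, 13:30-14:30, 16:30-18:30.
Nadia free: 11:00-11:30, 14:30-15:30, 17:00-18:30.
Finn free: 09:00-15:30, 18:30-19:00 (invert busy blocks within the working day).
Mei ∩ Sven: 13:30-16:30, 18:30-19:00.
Mei ∩ Sven ∩ Maria: 14:00-14:30, 15:30-16:00.
Mei ∩ Sven ∩ Maria ∩ Carol: 14:00-14:30.
Mei ∩ Sven ∩ Maria ∩ Carol ∩ Nadia: ∅.
Mei ∩ Sven ∩ Maria ∩ Carol ∩ Nadia ∩ Finn: ∅.
There is no time when everyone is free.
No common window is at least 30 minutes long.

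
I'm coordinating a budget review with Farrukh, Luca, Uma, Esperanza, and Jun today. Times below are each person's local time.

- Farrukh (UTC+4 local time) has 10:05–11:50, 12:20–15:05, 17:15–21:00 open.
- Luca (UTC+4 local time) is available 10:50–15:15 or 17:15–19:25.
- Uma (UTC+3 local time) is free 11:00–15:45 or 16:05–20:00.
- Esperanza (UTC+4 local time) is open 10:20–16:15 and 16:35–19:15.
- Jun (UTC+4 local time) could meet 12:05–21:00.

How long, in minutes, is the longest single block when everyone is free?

Farrukh in UTC: 06:05-07:50, 08:20-11:05, 13:15-17:00 (subtract 4h to convert from UTC+4).
Luca in UTC: 06:50-11:15, 13:15-15:25 (subtract 4h to convert from UTC+4).
Uma in UTC: 08:00-12:45, 13:05-17:00 (subtract 3h to convert from UTC+3).
Esperanza in UTC: 06:20-12:15, 12:35-15:15 (subtract 4h to convert from UTC+4).
Jun in UTC: 08:05-17:00 (subtract 4h to convert from UTC+4).
Farrukh ∩ Luca: 06:50-07:50, 08:20-11:05, 13:15-15:25.
Farrukh ∩ Luca ∩ Uma: 08:20-11:05, 13:15-15:25.
Farrukh ∩ Luca ∩ Uma ∩ Esperanza: 08:20-11:05, 13:15-15:15.
Farrukh ∩ Luca ∩ Uma ∩ Esperanza ∩ Jun: 08:20-11:05, 13:15-15:15.
The longest is 08:20-11:05 at 165 minutes.

165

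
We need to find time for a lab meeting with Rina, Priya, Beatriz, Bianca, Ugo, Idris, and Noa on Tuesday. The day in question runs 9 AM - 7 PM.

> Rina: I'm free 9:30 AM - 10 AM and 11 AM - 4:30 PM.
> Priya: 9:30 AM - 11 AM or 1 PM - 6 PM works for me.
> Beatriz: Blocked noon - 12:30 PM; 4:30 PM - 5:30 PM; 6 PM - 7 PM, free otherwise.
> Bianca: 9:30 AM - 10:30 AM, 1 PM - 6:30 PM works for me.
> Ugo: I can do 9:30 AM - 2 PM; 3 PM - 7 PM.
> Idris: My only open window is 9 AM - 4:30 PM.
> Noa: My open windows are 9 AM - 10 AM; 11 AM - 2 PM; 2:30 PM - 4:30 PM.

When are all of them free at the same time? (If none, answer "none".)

Rina free: 09:30-10:00, 11:00-16:30.
Priya free: 09:30-11:00, 13:00-18:00.
Beatriz free: 09:00-12:00, 12:30-16:30, 17:30-18:00 (invert busy blocks within the working day).
Bianca free: 09:30-10:30, 13:00-18:30.
Ugo free: 09:30-14:00, 15:00-19:00.
Idris free: 09:00-16:30.
Noa free: 09:00-10:00, 11:00-14:00, 14:30-16:30.
Rina ∩ Priya: 09:30-10:00, 13:00-16:30.
Rina ∩ Priya ∩ Beatriz: 09:30-10:00, 13:00-16:30.
Rina ∩ Priya ∩ Beatriz ∩ Bianca: 09:30-10:00, 13:00-16:30.
Rina ∩ Priya ∩ Beatriz ∩ Bianca ∩ Ugo: 09:30-10:00, 13:00-14:00, 15:00-16:30.
Rina ∩ Priya ∩ Beatriz ∩ Bianca ∩ Ugo ∩ Idris: 09:30-10:00, 13:00-14:00, 15:00-16:30.
Rina ∩ Priya ∩ Beatriz ∩ Bianca ∩ Ugo ∩ Idris ∩ Noa: 09:30-10:00, 13:00-14:00, 15:00-16:30.
Those are the intersection windows.

09:30-10:00, 13:00-14:00, 15:00-16:30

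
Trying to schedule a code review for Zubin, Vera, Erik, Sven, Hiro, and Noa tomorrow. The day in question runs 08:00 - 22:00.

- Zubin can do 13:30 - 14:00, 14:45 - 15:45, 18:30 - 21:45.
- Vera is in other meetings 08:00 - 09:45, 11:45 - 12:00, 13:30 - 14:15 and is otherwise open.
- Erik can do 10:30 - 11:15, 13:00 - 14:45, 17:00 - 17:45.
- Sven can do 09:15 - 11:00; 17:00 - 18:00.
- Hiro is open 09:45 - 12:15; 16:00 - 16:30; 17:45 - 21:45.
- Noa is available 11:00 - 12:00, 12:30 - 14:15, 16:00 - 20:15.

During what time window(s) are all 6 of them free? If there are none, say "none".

none

Zubin free: 13:30-14:00, 14:45-15:45, 18:30-21:45.
Vera free: 09:45-11:45, 12:00-13:30, 14:15-22:00 (invert busy blocks within the working day).
Erik free: 10:30-11:15, 13:00-14:45, 17:00-17:45.
Sven free: 09:15-11:00, 17:00-18:00.
Hiro free: 09:45-12:15, 16:00-16:30, 17:45-21:45.
Noa free: 11:00-12:00, 12:30-14:15, 16:00-20:15.
Zubin ∩ Vera: 14:45-15:45, 18:30-21:45.
Zubin ∩ Vera ∩ Erik: ∅.
Zubin ∩ Vera ∩ Erik ∩ Sven: ∅.
Zubin ∩ Vera ∩ Erik ∩ Sven ∩ Hiro: ∅.
Zubin ∩ Vera ∩ Erik ∩ Sven ∩ Hiro ∩ Noa: ∅.
There is no time when everyone is free.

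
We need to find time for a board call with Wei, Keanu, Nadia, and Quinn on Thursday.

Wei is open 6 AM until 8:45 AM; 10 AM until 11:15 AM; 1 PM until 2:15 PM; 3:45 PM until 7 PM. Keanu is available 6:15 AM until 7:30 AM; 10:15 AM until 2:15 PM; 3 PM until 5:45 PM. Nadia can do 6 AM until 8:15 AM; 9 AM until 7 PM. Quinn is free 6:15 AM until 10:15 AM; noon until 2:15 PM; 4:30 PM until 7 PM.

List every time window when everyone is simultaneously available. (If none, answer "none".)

Wei ∩ Keanu: 06:15-07:30, 10:15-11:15, 13:00-14:15, 15:45-17:45.
Wei ∩ Keanu ∩ Nadia: 06:15-07:30, 10:15-11:15, 13:00-14:15, 15:45-17:45.
Wei ∩ Keanu ∩ Nadia ∩ Quinn: 06:15-07:30, 13:00-14:15, 16:30-17:45.
So the common availability across everyone is 06:15-07:30, 13:00-14:15, 16:30-17:45.

06:15-07:30, 13:00-14:15, 16:30-17:45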